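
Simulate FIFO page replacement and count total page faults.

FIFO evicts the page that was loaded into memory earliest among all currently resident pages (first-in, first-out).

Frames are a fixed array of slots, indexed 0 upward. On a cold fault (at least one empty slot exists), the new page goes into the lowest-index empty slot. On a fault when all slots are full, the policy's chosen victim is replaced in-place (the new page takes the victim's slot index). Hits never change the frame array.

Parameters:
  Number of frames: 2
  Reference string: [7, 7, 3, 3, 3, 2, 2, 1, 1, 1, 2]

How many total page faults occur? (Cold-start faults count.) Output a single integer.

Step 0: ref 7 → FAULT, frames=[7,-]
Step 1: ref 7 → HIT, frames=[7,-]
Step 2: ref 3 → FAULT, frames=[7,3]
Step 3: ref 3 → HIT, frames=[7,3]
Step 4: ref 3 → HIT, frames=[7,3]
Step 5: ref 2 → FAULT (evict 7), frames=[2,3]
Step 6: ref 2 → HIT, frames=[2,3]
Step 7: ref 1 → FAULT (evict 3), frames=[2,1]
Step 8: ref 1 → HIT, frames=[2,1]
Step 9: ref 1 → HIT, frames=[2,1]
Step 10: ref 2 → HIT, frames=[2,1]
Total faults: 4

Answer: 4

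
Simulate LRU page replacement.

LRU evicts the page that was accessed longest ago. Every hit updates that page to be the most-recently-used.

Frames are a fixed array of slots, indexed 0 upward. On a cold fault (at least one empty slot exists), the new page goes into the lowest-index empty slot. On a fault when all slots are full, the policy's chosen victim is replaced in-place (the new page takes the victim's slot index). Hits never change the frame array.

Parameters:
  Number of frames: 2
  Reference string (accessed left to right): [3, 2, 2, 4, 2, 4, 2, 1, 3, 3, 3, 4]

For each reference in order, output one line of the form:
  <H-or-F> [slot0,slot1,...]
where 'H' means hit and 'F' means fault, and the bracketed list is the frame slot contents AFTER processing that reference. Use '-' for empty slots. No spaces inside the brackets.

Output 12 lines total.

F [3,-]
F [3,2]
H [3,2]
F [4,2]
H [4,2]
H [4,2]
H [4,2]
F [1,2]
F [1,3]
H [1,3]
H [1,3]
F [4,3]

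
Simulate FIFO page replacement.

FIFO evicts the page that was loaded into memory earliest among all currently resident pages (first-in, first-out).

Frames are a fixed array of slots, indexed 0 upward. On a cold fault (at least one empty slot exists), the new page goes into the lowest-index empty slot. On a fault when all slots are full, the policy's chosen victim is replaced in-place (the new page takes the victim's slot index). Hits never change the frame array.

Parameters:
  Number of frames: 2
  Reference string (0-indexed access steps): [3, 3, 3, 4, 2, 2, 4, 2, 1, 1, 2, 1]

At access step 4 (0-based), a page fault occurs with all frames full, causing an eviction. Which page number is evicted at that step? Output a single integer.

Answer: 3

Derivation:
Step 0: ref 3 -> FAULT, frames=[3,-]
Step 1: ref 3 -> HIT, frames=[3,-]
Step 2: ref 3 -> HIT, frames=[3,-]
Step 3: ref 4 -> FAULT, frames=[3,4]
Step 4: ref 2 -> FAULT, evict 3, frames=[2,4]
At step 4: evicted page 3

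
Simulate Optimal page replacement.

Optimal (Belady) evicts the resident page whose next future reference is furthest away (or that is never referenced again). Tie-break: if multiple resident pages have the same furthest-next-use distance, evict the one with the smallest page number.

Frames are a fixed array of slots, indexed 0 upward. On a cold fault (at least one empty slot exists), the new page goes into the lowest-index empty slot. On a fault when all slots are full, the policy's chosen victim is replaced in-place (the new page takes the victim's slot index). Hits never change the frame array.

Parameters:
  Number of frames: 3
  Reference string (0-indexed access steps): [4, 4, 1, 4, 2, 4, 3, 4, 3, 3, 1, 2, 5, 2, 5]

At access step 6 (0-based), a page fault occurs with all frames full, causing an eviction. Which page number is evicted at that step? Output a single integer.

Answer: 2

Derivation:
Step 0: ref 4 -> FAULT, frames=[4,-,-]
Step 1: ref 4 -> HIT, frames=[4,-,-]
Step 2: ref 1 -> FAULT, frames=[4,1,-]
Step 3: ref 4 -> HIT, frames=[4,1,-]
Step 4: ref 2 -> FAULT, frames=[4,1,2]
Step 5: ref 4 -> HIT, frames=[4,1,2]
Step 6: ref 3 -> FAULT, evict 2, frames=[4,1,3]
At step 6: evicted page 2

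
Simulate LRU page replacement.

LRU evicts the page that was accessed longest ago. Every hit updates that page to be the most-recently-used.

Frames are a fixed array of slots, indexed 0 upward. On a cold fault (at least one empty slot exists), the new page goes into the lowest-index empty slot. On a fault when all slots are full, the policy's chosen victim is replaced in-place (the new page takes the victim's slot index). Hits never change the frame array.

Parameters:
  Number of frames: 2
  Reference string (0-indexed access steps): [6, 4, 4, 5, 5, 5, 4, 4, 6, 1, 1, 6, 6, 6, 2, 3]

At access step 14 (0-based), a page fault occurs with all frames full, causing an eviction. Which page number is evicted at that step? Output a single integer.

Answer: 1

Derivation:
Step 0: ref 6 -> FAULT, frames=[6,-]
Step 1: ref 4 -> FAULT, frames=[6,4]
Step 2: ref 4 -> HIT, frames=[6,4]
Step 3: ref 5 -> FAULT, evict 6, frames=[5,4]
Step 4: ref 5 -> HIT, frames=[5,4]
Step 5: ref 5 -> HIT, frames=[5,4]
Step 6: ref 4 -> HIT, frames=[5,4]
Step 7: ref 4 -> HIT, frames=[5,4]
Step 8: ref 6 -> FAULT, evict 5, frames=[6,4]
Step 9: ref 1 -> FAULT, evict 4, frames=[6,1]
Step 10: ref 1 -> HIT, frames=[6,1]
Step 11: ref 6 -> HIT, frames=[6,1]
Step 12: ref 6 -> HIT, frames=[6,1]
Step 13: ref 6 -> HIT, frames=[6,1]
Step 14: ref 2 -> FAULT, evict 1, frames=[6,2]
At step 14: evicted page 1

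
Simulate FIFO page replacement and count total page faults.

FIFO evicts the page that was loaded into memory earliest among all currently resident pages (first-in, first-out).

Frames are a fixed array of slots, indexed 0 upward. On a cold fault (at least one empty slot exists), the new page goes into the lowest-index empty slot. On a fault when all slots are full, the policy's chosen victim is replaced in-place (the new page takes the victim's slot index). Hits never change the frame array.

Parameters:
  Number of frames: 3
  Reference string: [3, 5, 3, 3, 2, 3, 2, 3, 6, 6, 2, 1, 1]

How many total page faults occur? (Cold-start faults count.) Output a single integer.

Answer: 5

Derivation:
Step 0: ref 3 → FAULT, frames=[3,-,-]
Step 1: ref 5 → FAULT, frames=[3,5,-]
Step 2: ref 3 → HIT, frames=[3,5,-]
Step 3: ref 3 → HIT, frames=[3,5,-]
Step 4: ref 2 → FAULT, frames=[3,5,2]
Step 5: ref 3 → HIT, frames=[3,5,2]
Step 6: ref 2 → HIT, frames=[3,5,2]
Step 7: ref 3 → HIT, frames=[3,5,2]
Step 8: ref 6 → FAULT (evict 3), frames=[6,5,2]
Step 9: ref 6 → HIT, frames=[6,5,2]
Step 10: ref 2 → HIT, frames=[6,5,2]
Step 11: ref 1 → FAULT (evict 5), frames=[6,1,2]
Step 12: ref 1 → HIT, frames=[6,1,2]
Total faults: 5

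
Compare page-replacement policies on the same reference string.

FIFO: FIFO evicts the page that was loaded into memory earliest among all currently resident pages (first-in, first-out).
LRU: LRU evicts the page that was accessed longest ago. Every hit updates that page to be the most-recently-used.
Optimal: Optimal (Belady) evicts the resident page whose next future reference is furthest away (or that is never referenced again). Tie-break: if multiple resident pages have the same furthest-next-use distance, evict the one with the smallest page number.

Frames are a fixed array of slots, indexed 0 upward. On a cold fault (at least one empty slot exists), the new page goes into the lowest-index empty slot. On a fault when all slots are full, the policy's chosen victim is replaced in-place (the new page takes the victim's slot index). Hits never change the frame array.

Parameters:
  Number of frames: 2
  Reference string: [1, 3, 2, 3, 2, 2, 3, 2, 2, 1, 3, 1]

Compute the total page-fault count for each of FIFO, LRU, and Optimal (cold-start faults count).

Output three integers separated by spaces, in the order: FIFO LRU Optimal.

--- FIFO ---
  step 0: ref 1 -> FAULT, frames=[1,-] (faults so far: 1)
  step 1: ref 3 -> FAULT, frames=[1,3] (faults so far: 2)
  step 2: ref 2 -> FAULT, evict 1, frames=[2,3] (faults so far: 3)
  step 3: ref 3 -> HIT, frames=[2,3] (faults so far: 3)
  step 4: ref 2 -> HIT, frames=[2,3] (faults so far: 3)
  step 5: ref 2 -> HIT, frames=[2,3] (faults so far: 3)
  step 6: ref 3 -> HIT, frames=[2,3] (faults so far: 3)
  step 7: ref 2 -> HIT, frames=[2,3] (faults so far: 3)
  step 8: ref 2 -> HIT, frames=[2,3] (faults so far: 3)
  step 9: ref 1 -> FAULT, evict 3, frames=[2,1] (faults so far: 4)
  step 10: ref 3 -> FAULT, evict 2, frames=[3,1] (faults so far: 5)
  step 11: ref 1 -> HIT, frames=[3,1] (faults so far: 5)
  FIFO total faults: 5
--- LRU ---
  step 0: ref 1 -> FAULT, frames=[1,-] (faults so far: 1)
  step 1: ref 3 -> FAULT, frames=[1,3] (faults so far: 2)
  step 2: ref 2 -> FAULT, evict 1, frames=[2,3] (faults so far: 3)
  step 3: ref 3 -> HIT, frames=[2,3] (faults so far: 3)
  step 4: ref 2 -> HIT, frames=[2,3] (faults so far: 3)
  step 5: ref 2 -> HIT, frames=[2,3] (faults so far: 3)
  step 6: ref 3 -> HIT, frames=[2,3] (faults so far: 3)
  step 7: ref 2 -> HIT, frames=[2,3] (faults so far: 3)
  step 8: ref 2 -> HIT, frames=[2,3] (faults so far: 3)
  step 9: ref 1 -> FAULT, evict 3, frames=[2,1] (faults so far: 4)
  step 10: ref 3 -> FAULT, evict 2, frames=[3,1] (faults so far: 5)
  step 11: ref 1 -> HIT, frames=[3,1] (faults so far: 5)
  LRU total faults: 5
--- Optimal ---
  step 0: ref 1 -> FAULT, frames=[1,-] (faults so far: 1)
  step 1: ref 3 -> FAULT, frames=[1,3] (faults so far: 2)
  step 2: ref 2 -> FAULT, evict 1, frames=[2,3] (faults so far: 3)
  step 3: ref 3 -> HIT, frames=[2,3] (faults so far: 3)
  step 4: ref 2 -> HIT, frames=[2,3] (faults so far: 3)
  step 5: ref 2 -> HIT, frames=[2,3] (faults so far: 3)
  step 6: ref 3 -> HIT, frames=[2,3] (faults so far: 3)
  step 7: ref 2 -> HIT, frames=[2,3] (faults so far: 3)
  step 8: ref 2 -> HIT, frames=[2,3] (faults so far: 3)
  step 9: ref 1 -> FAULT, evict 2, frames=[1,3] (faults so far: 4)
  step 10: ref 3 -> HIT, frames=[1,3] (faults so far: 4)
  step 11: ref 1 -> HIT, frames=[1,3] (faults so far: 4)
  Optimal total faults: 4

Answer: 5 5 4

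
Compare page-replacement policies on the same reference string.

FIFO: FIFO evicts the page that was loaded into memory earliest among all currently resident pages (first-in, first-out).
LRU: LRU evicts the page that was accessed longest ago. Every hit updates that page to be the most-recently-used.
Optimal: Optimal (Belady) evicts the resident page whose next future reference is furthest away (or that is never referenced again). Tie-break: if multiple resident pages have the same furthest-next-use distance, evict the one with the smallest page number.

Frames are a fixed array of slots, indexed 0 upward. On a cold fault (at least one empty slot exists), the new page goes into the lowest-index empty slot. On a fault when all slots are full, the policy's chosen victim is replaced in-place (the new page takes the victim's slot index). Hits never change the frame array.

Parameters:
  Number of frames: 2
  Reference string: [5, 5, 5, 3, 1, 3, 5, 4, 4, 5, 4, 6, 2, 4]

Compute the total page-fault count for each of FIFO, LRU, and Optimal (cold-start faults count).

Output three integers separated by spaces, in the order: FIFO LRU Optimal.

Answer: 8 8 7

Derivation:
--- FIFO ---
  step 0: ref 5 -> FAULT, frames=[5,-] (faults so far: 1)
  step 1: ref 5 -> HIT, frames=[5,-] (faults so far: 1)
  step 2: ref 5 -> HIT, frames=[5,-] (faults so far: 1)
  step 3: ref 3 -> FAULT, frames=[5,3] (faults so far: 2)
  step 4: ref 1 -> FAULT, evict 5, frames=[1,3] (faults so far: 3)
  step 5: ref 3 -> HIT, frames=[1,3] (faults so far: 3)
  step 6: ref 5 -> FAULT, evict 3, frames=[1,5] (faults so far: 4)
  step 7: ref 4 -> FAULT, evict 1, frames=[4,5] (faults so far: 5)
  step 8: ref 4 -> HIT, frames=[4,5] (faults so far: 5)
  step 9: ref 5 -> HIT, frames=[4,5] (faults so far: 5)
  step 10: ref 4 -> HIT, frames=[4,5] (faults so far: 5)
  step 11: ref 6 -> FAULT, evict 5, frames=[4,6] (faults so far: 6)
  step 12: ref 2 -> FAULT, evict 4, frames=[2,6] (faults so far: 7)
  step 13: ref 4 -> FAULT, evict 6, frames=[2,4] (faults so far: 8)
  FIFO total faults: 8
--- LRU ---
  step 0: ref 5 -> FAULT, frames=[5,-] (faults so far: 1)
  step 1: ref 5 -> HIT, frames=[5,-] (faults so far: 1)
  step 2: ref 5 -> HIT, frames=[5,-] (faults so far: 1)
  step 3: ref 3 -> FAULT, frames=[5,3] (faults so far: 2)
  step 4: ref 1 -> FAULT, evict 5, frames=[1,3] (faults so far: 3)
  step 5: ref 3 -> HIT, frames=[1,3] (faults so far: 3)
  step 6: ref 5 -> FAULT, evict 1, frames=[5,3] (faults so far: 4)
  step 7: ref 4 -> FAULT, evict 3, frames=[5,4] (faults so far: 5)
  step 8: ref 4 -> HIT, frames=[5,4] (faults so far: 5)
  step 9: ref 5 -> HIT, frames=[5,4] (faults so far: 5)
  step 10: ref 4 -> HIT, frames=[5,4] (faults so far: 5)
  step 11: ref 6 -> FAULT, evict 5, frames=[6,4] (faults so far: 6)
  step 12: ref 2 -> FAULT, evict 4, frames=[6,2] (faults so far: 7)
  step 13: ref 4 -> FAULT, evict 6, frames=[4,2] (faults so far: 8)
  LRU total faults: 8
--- Optimal ---
  step 0: ref 5 -> FAULT, frames=[5,-] (faults so far: 1)
  step 1: ref 5 -> HIT, frames=[5,-] (faults so far: 1)
  step 2: ref 5 -> HIT, frames=[5,-] (faults so far: 1)
  step 3: ref 3 -> FAULT, frames=[5,3] (faults so far: 2)
  step 4: ref 1 -> FAULT, evict 5, frames=[1,3] (faults so far: 3)
  step 5: ref 3 -> HIT, frames=[1,3] (faults so far: 3)
  step 6: ref 5 -> FAULT, evict 1, frames=[5,3] (faults so far: 4)
  step 7: ref 4 -> FAULT, evict 3, frames=[5,4] (faults so far: 5)
  step 8: ref 4 -> HIT, frames=[5,4] (faults so far: 5)
  step 9: ref 5 -> HIT, frames=[5,4] (faults so far: 5)
  step 10: ref 4 -> HIT, frames=[5,4] (faults so far: 5)
  step 11: ref 6 -> FAULT, evict 5, frames=[6,4] (faults so far: 6)
  step 12: ref 2 -> FAULT, evict 6, frames=[2,4] (faults so far: 7)
  step 13: ref 4 -> HIT, frames=[2,4] (faults so far: 7)
  Optimal total faults: 7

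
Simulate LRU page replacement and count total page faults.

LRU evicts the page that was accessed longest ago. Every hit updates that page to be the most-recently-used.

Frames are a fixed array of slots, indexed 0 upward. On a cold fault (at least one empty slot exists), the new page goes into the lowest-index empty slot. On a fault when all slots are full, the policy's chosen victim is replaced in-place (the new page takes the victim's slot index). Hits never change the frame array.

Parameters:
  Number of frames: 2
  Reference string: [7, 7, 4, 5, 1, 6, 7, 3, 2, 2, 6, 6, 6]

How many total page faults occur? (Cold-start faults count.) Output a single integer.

Step 0: ref 7 → FAULT, frames=[7,-]
Step 1: ref 7 → HIT, frames=[7,-]
Step 2: ref 4 → FAULT, frames=[7,4]
Step 3: ref 5 → FAULT (evict 7), frames=[5,4]
Step 4: ref 1 → FAULT (evict 4), frames=[5,1]
Step 5: ref 6 → FAULT (evict 5), frames=[6,1]
Step 6: ref 7 → FAULT (evict 1), frames=[6,7]
Step 7: ref 3 → FAULT (evict 6), frames=[3,7]
Step 8: ref 2 → FAULT (evict 7), frames=[3,2]
Step 9: ref 2 → HIT, frames=[3,2]
Step 10: ref 6 → FAULT (evict 3), frames=[6,2]
Step 11: ref 6 → HIT, frames=[6,2]
Step 12: ref 6 → HIT, frames=[6,2]
Total faults: 9

Answer: 9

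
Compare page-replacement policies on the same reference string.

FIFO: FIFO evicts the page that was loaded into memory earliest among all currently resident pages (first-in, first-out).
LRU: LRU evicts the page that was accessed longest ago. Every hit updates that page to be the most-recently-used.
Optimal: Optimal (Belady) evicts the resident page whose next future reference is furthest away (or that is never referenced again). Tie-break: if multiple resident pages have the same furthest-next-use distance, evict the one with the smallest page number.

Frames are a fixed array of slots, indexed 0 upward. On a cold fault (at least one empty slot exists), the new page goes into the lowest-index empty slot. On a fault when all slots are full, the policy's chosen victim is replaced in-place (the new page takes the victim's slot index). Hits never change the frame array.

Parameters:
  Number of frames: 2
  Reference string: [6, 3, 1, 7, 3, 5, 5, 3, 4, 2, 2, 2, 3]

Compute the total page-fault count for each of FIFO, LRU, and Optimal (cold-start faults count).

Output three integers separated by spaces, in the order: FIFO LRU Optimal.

--- FIFO ---
  step 0: ref 6 -> FAULT, frames=[6,-] (faults so far: 1)
  step 1: ref 3 -> FAULT, frames=[6,3] (faults so far: 2)
  step 2: ref 1 -> FAULT, evict 6, frames=[1,3] (faults so far: 3)
  step 3: ref 7 -> FAULT, evict 3, frames=[1,7] (faults so far: 4)
  step 4: ref 3 -> FAULT, evict 1, frames=[3,7] (faults so far: 5)
  step 5: ref 5 -> FAULT, evict 7, frames=[3,5] (faults so far: 6)
  step 6: ref 5 -> HIT, frames=[3,5] (faults so far: 6)
  step 7: ref 3 -> HIT, frames=[3,5] (faults so far: 6)
  step 8: ref 4 -> FAULT, evict 3, frames=[4,5] (faults so far: 7)
  step 9: ref 2 -> FAULT, evict 5, frames=[4,2] (faults so far: 8)
  step 10: ref 2 -> HIT, frames=[4,2] (faults so far: 8)
  step 11: ref 2 -> HIT, frames=[4,2] (faults so far: 8)
  step 12: ref 3 -> FAULT, evict 4, frames=[3,2] (faults so far: 9)
  FIFO total faults: 9
--- LRU ---
  step 0: ref 6 -> FAULT, frames=[6,-] (faults so far: 1)
  step 1: ref 3 -> FAULT, frames=[6,3] (faults so far: 2)
  step 2: ref 1 -> FAULT, evict 6, frames=[1,3] (faults so far: 3)
  step 3: ref 7 -> FAULT, evict 3, frames=[1,7] (faults so far: 4)
  step 4: ref 3 -> FAULT, evict 1, frames=[3,7] (faults so far: 5)
  step 5: ref 5 -> FAULT, evict 7, frames=[3,5] (faults so far: 6)
  step 6: ref 5 -> HIT, frames=[3,5] (faults so far: 6)
  step 7: ref 3 -> HIT, frames=[3,5] (faults so far: 6)
  step 8: ref 4 -> FAULT, evict 5, frames=[3,4] (faults so far: 7)
  step 9: ref 2 -> FAULT, evict 3, frames=[2,4] (faults so far: 8)
  step 10: ref 2 -> HIT, frames=[2,4] (faults so far: 8)
  step 11: ref 2 -> HIT, frames=[2,4] (faults so far: 8)
  step 12: ref 3 -> FAULT, evict 4, frames=[2,3] (faults so far: 9)
  LRU total faults: 9
--- Optimal ---
  step 0: ref 6 -> FAULT, frames=[6,-] (faults so far: 1)
  step 1: ref 3 -> FAULT, frames=[6,3] (faults so far: 2)
  step 2: ref 1 -> FAULT, evict 6, frames=[1,3] (faults so far: 3)
  step 3: ref 7 -> FAULT, evict 1, frames=[7,3] (faults so far: 4)
  step 4: ref 3 -> HIT, frames=[7,3] (faults so far: 4)
  step 5: ref 5 -> FAULT, evict 7, frames=[5,3] (faults so far: 5)
  step 6: ref 5 -> HIT, frames=[5,3] (faults so far: 5)
  step 7: ref 3 -> HIT, frames=[5,3] (faults so far: 5)
  step 8: ref 4 -> FAULT, evict 5, frames=[4,3] (faults so far: 6)
  step 9: ref 2 -> FAULT, evict 4, frames=[2,3] (faults so far: 7)
  step 10: ref 2 -> HIT, frames=[2,3] (faults so far: 7)
  step 11: ref 2 -> HIT, frames=[2,3] (faults so far: 7)
  step 12: ref 3 -> HIT, frames=[2,3] (faults so far: 7)
  Optimal total faults: 7

Answer: 9 9 7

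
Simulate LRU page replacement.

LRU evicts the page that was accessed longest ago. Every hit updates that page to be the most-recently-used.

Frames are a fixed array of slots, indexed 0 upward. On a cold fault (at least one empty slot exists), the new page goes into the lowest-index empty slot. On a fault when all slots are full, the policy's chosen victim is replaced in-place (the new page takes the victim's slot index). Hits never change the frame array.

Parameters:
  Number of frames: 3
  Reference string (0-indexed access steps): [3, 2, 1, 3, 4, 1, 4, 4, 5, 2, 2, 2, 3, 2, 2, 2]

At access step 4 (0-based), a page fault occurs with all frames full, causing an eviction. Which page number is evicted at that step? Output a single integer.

Step 0: ref 3 -> FAULT, frames=[3,-,-]
Step 1: ref 2 -> FAULT, frames=[3,2,-]
Step 2: ref 1 -> FAULT, frames=[3,2,1]
Step 3: ref 3 -> HIT, frames=[3,2,1]
Step 4: ref 4 -> FAULT, evict 2, frames=[3,4,1]
At step 4: evicted page 2

Answer: 2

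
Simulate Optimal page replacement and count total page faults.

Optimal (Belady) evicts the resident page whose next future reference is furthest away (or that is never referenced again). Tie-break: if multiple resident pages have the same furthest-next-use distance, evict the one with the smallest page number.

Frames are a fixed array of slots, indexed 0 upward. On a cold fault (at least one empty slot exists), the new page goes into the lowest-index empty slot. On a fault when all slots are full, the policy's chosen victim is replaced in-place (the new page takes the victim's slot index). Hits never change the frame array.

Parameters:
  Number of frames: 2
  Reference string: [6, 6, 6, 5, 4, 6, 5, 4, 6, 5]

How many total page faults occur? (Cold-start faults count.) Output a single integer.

Step 0: ref 6 → FAULT, frames=[6,-]
Step 1: ref 6 → HIT, frames=[6,-]
Step 2: ref 6 → HIT, frames=[6,-]
Step 3: ref 5 → FAULT, frames=[6,5]
Step 4: ref 4 → FAULT (evict 5), frames=[6,4]
Step 5: ref 6 → HIT, frames=[6,4]
Step 6: ref 5 → FAULT (evict 6), frames=[5,4]
Step 7: ref 4 → HIT, frames=[5,4]
Step 8: ref 6 → FAULT (evict 4), frames=[5,6]
Step 9: ref 5 → HIT, frames=[5,6]
Total faults: 5

Answer: 5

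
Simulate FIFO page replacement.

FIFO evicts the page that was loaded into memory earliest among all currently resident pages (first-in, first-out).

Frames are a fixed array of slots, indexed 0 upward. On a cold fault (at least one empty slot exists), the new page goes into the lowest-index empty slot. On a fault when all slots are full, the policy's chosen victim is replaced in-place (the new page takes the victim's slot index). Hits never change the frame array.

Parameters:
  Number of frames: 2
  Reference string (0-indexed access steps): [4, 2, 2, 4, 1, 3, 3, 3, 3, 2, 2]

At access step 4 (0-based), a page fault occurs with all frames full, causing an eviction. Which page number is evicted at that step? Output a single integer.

Step 0: ref 4 -> FAULT, frames=[4,-]
Step 1: ref 2 -> FAULT, frames=[4,2]
Step 2: ref 2 -> HIT, frames=[4,2]
Step 3: ref 4 -> HIT, frames=[4,2]
Step 4: ref 1 -> FAULT, evict 4, frames=[1,2]
At step 4: evicted page 4

Answer: 4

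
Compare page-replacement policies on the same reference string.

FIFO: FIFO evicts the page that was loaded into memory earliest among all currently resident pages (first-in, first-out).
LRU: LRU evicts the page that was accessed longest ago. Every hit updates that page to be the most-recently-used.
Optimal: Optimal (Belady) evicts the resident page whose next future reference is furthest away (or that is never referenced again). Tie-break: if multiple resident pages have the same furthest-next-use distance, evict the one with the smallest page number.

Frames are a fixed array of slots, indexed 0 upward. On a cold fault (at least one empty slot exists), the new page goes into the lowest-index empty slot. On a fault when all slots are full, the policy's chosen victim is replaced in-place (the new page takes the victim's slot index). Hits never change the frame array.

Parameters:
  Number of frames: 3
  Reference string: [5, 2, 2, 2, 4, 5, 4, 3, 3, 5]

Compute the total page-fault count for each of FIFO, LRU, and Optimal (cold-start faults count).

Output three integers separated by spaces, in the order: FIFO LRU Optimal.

--- FIFO ---
  step 0: ref 5 -> FAULT, frames=[5,-,-] (faults so far: 1)
  step 1: ref 2 -> FAULT, frames=[5,2,-] (faults so far: 2)
  step 2: ref 2 -> HIT, frames=[5,2,-] (faults so far: 2)
  step 3: ref 2 -> HIT, frames=[5,2,-] (faults so far: 2)
  step 4: ref 4 -> FAULT, frames=[5,2,4] (faults so far: 3)
  step 5: ref 5 -> HIT, frames=[5,2,4] (faults so far: 3)
  step 6: ref 4 -> HIT, frames=[5,2,4] (faults so far: 3)
  step 7: ref 3 -> FAULT, evict 5, frames=[3,2,4] (faults so far: 4)
  step 8: ref 3 -> HIT, frames=[3,2,4] (faults so far: 4)
  step 9: ref 5 -> FAULT, evict 2, frames=[3,5,4] (faults so far: 5)
  FIFO total faults: 5
--- LRU ---
  step 0: ref 5 -> FAULT, frames=[5,-,-] (faults so far: 1)
  step 1: ref 2 -> FAULT, frames=[5,2,-] (faults so far: 2)
  step 2: ref 2 -> HIT, frames=[5,2,-] (faults so far: 2)
  step 3: ref 2 -> HIT, frames=[5,2,-] (faults so far: 2)
  step 4: ref 4 -> FAULT, frames=[5,2,4] (faults so far: 3)
  step 5: ref 5 -> HIT, frames=[5,2,4] (faults so far: 3)
  step 6: ref 4 -> HIT, frames=[5,2,4] (faults so far: 3)
  step 7: ref 3 -> FAULT, evict 2, frames=[5,3,4] (faults so far: 4)
  step 8: ref 3 -> HIT, frames=[5,3,4] (faults so far: 4)
  step 9: ref 5 -> HIT, frames=[5,3,4] (faults so far: 4)
  LRU total faults: 4
--- Optimal ---
  step 0: ref 5 -> FAULT, frames=[5,-,-] (faults so far: 1)
  step 1: ref 2 -> FAULT, frames=[5,2,-] (faults so far: 2)
  step 2: ref 2 -> HIT, frames=[5,2,-] (faults so far: 2)
  step 3: ref 2 -> HIT, frames=[5,2,-] (faults so far: 2)
  step 4: ref 4 -> FAULT, frames=[5,2,4] (faults so far: 3)
  step 5: ref 5 -> HIT, frames=[5,2,4] (faults so far: 3)
  step 6: ref 4 -> HIT, frames=[5,2,4] (faults so far: 3)
  step 7: ref 3 -> FAULT, evict 2, frames=[5,3,4] (faults so far: 4)
  step 8: ref 3 -> HIT, frames=[5,3,4] (faults so far: 4)
  step 9: ref 5 -> HIT, frames=[5,3,4] (faults so far: 4)
  Optimal total faults: 4

Answer: 5 4 4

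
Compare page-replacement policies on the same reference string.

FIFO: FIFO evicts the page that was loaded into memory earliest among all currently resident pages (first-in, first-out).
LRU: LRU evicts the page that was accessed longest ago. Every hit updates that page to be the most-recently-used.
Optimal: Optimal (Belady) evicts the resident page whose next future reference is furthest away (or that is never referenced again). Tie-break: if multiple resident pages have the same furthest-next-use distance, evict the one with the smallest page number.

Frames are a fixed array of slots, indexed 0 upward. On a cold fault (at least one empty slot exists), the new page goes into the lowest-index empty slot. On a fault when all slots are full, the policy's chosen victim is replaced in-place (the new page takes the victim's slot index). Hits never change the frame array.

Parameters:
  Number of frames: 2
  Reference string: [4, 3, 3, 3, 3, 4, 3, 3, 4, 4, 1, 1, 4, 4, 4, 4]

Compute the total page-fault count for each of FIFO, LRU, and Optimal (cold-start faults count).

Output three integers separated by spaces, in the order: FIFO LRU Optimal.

Answer: 4 3 3

Derivation:
--- FIFO ---
  step 0: ref 4 -> FAULT, frames=[4,-] (faults so far: 1)
  step 1: ref 3 -> FAULT, frames=[4,3] (faults so far: 2)
  step 2: ref 3 -> HIT, frames=[4,3] (faults so far: 2)
  step 3: ref 3 -> HIT, frames=[4,3] (faults so far: 2)
  step 4: ref 3 -> HIT, frames=[4,3] (faults so far: 2)
  step 5: ref 4 -> HIT, frames=[4,3] (faults so far: 2)
  step 6: ref 3 -> HIT, frames=[4,3] (faults so far: 2)
  step 7: ref 3 -> HIT, frames=[4,3] (faults so far: 2)
  step 8: ref 4 -> HIT, frames=[4,3] (faults so far: 2)
  step 9: ref 4 -> HIT, frames=[4,3] (faults so far: 2)
  step 10: ref 1 -> FAULT, evict 4, frames=[1,3] (faults so far: 3)
  step 11: ref 1 -> HIT, frames=[1,3] (faults so far: 3)
  step 12: ref 4 -> FAULT, evict 3, frames=[1,4] (faults so far: 4)
  step 13: ref 4 -> HIT, frames=[1,4] (faults so far: 4)
  step 14: ref 4 -> HIT, frames=[1,4] (faults so far: 4)
  step 15: ref 4 -> HIT, frames=[1,4] (faults so far: 4)
  FIFO total faults: 4
--- LRU ---
  step 0: ref 4 -> FAULT, frames=[4,-] (faults so far: 1)
  step 1: ref 3 -> FAULT, frames=[4,3] (faults so far: 2)
  step 2: ref 3 -> HIT, frames=[4,3] (faults so far: 2)
  step 3: ref 3 -> HIT, frames=[4,3] (faults so far: 2)
  step 4: ref 3 -> HIT, frames=[4,3] (faults so far: 2)
  step 5: ref 4 -> HIT, frames=[4,3] (faults so far: 2)
  step 6: ref 3 -> HIT, frames=[4,3] (faults so far: 2)
  step 7: ref 3 -> HIT, frames=[4,3] (faults so far: 2)
  step 8: ref 4 -> HIT, frames=[4,3] (faults so far: 2)
  step 9: ref 4 -> HIT, frames=[4,3] (faults so far: 2)
  step 10: ref 1 -> FAULT, evict 3, frames=[4,1] (faults so far: 3)
  step 11: ref 1 -> HIT, frames=[4,1] (faults so far: 3)
  step 12: ref 4 -> HIT, frames=[4,1] (faults so far: 3)
  step 13: ref 4 -> HIT, frames=[4,1] (faults so far: 3)
  step 14: ref 4 -> HIT, frames=[4,1] (faults so far: 3)
  step 15: ref 4 -> HIT, frames=[4,1] (faults so far: 3)
  LRU total faults: 3
--- Optimal ---
  step 0: ref 4 -> FAULT, frames=[4,-] (faults so far: 1)
  step 1: ref 3 -> FAULT, frames=[4,3] (faults so far: 2)
  step 2: ref 3 -> HIT, frames=[4,3] (faults so far: 2)
  step 3: ref 3 -> HIT, frames=[4,3] (faults so far: 2)
  step 4: ref 3 -> HIT, frames=[4,3] (faults so far: 2)
  step 5: ref 4 -> HIT, frames=[4,3] (faults so far: 2)
  step 6: ref 3 -> HIT, frames=[4,3] (faults so far: 2)
  step 7: ref 3 -> HIT, frames=[4,3] (faults so far: 2)
  step 8: ref 4 -> HIT, frames=[4,3] (faults so far: 2)
  step 9: ref 4 -> HIT, frames=[4,3] (faults so far: 2)
  step 10: ref 1 -> FAULT, evict 3, frames=[4,1] (faults so far: 3)
  step 11: ref 1 -> HIT, frames=[4,1] (faults so far: 3)
  step 12: ref 4 -> HIT, frames=[4,1] (faults so far: 3)
  step 13: ref 4 -> HIT, frames=[4,1] (faults so far: 3)
  step 14: ref 4 -> HIT, frames=[4,1] (faults so far: 3)
  step 15: ref 4 -> HIT, frames=[4,1] (faults so far: 3)
  Optimal total faults: 3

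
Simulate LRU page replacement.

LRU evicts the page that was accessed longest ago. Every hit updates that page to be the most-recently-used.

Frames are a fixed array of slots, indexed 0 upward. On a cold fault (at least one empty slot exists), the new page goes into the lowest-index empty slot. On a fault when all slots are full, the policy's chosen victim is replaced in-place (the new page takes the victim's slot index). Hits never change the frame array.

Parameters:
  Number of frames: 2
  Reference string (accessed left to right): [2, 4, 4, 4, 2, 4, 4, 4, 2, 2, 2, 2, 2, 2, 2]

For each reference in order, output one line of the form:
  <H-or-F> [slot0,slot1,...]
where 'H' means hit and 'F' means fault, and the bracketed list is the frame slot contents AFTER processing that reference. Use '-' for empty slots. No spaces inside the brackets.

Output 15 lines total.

F [2,-]
F [2,4]
H [2,4]
H [2,4]
H [2,4]
H [2,4]
H [2,4]
H [2,4]
H [2,4]
H [2,4]
H [2,4]
H [2,4]
H [2,4]
H [2,4]
H [2,4]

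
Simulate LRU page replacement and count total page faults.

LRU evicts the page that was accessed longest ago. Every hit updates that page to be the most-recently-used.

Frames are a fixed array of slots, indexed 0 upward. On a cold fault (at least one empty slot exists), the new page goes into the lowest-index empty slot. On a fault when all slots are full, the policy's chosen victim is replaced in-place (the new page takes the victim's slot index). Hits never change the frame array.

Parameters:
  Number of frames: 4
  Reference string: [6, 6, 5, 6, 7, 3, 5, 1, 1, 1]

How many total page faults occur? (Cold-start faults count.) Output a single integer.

Answer: 5

Derivation:
Step 0: ref 6 → FAULT, frames=[6,-,-,-]
Step 1: ref 6 → HIT, frames=[6,-,-,-]
Step 2: ref 5 → FAULT, frames=[6,5,-,-]
Step 3: ref 6 → HIT, frames=[6,5,-,-]
Step 4: ref 7 → FAULT, frames=[6,5,7,-]
Step 5: ref 3 → FAULT, frames=[6,5,7,3]
Step 6: ref 5 → HIT, frames=[6,5,7,3]
Step 7: ref 1 → FAULT (evict 6), frames=[1,5,7,3]
Step 8: ref 1 → HIT, frames=[1,5,7,3]
Step 9: ref 1 → HIT, frames=[1,5,7,3]
Total faults: 5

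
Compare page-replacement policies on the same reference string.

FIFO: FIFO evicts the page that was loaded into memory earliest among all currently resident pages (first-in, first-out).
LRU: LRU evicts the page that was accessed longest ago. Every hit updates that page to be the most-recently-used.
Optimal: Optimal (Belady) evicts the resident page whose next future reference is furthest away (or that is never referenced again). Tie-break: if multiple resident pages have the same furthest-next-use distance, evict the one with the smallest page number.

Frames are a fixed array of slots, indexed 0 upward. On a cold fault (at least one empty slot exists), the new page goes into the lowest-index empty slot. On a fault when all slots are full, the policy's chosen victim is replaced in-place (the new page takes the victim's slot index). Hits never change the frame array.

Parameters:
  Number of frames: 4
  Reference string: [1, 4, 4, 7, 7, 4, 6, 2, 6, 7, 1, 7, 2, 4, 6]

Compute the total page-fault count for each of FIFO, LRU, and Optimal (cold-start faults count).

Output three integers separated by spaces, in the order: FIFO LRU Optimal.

--- FIFO ---
  step 0: ref 1 -> FAULT, frames=[1,-,-,-] (faults so far: 1)
  step 1: ref 4 -> FAULT, frames=[1,4,-,-] (faults so far: 2)
  step 2: ref 4 -> HIT, frames=[1,4,-,-] (faults so far: 2)
  step 3: ref 7 -> FAULT, frames=[1,4,7,-] (faults so far: 3)
  step 4: ref 7 -> HIT, frames=[1,4,7,-] (faults so far: 3)
  step 5: ref 4 -> HIT, frames=[1,4,7,-] (faults so far: 3)
  step 6: ref 6 -> FAULT, frames=[1,4,7,6] (faults so far: 4)
  step 7: ref 2 -> FAULT, evict 1, frames=[2,4,7,6] (faults so far: 5)
  step 8: ref 6 -> HIT, frames=[2,4,7,6] (faults so far: 5)
  step 9: ref 7 -> HIT, frames=[2,4,7,6] (faults so far: 5)
  step 10: ref 1 -> FAULT, evict 4, frames=[2,1,7,6] (faults so far: 6)
  step 11: ref 7 -> HIT, frames=[2,1,7,6] (faults so far: 6)
  step 12: ref 2 -> HIT, frames=[2,1,7,6] (faults so far: 6)
  step 13: ref 4 -> FAULT, evict 7, frames=[2,1,4,6] (faults so far: 7)
  step 14: ref 6 -> HIT, frames=[2,1,4,6] (faults so far: 7)
  FIFO total faults: 7
--- LRU ---
  step 0: ref 1 -> FAULT, frames=[1,-,-,-] (faults so far: 1)
  step 1: ref 4 -> FAULT, frames=[1,4,-,-] (faults so far: 2)
  step 2: ref 4 -> HIT, frames=[1,4,-,-] (faults so far: 2)
  step 3: ref 7 -> FAULT, frames=[1,4,7,-] (faults so far: 3)
  step 4: ref 7 -> HIT, frames=[1,4,7,-] (faults so far: 3)
  step 5: ref 4 -> HIT, frames=[1,4,7,-] (faults so far: 3)
  step 6: ref 6 -> FAULT, frames=[1,4,7,6] (faults so far: 4)
  step 7: ref 2 -> FAULT, evict 1, frames=[2,4,7,6] (faults so far: 5)
  step 8: ref 6 -> HIT, frames=[2,4,7,6] (faults so far: 5)
  step 9: ref 7 -> HIT, frames=[2,4,7,6] (faults so far: 5)
  step 10: ref 1 -> FAULT, evict 4, frames=[2,1,7,6] (faults so far: 6)
  step 11: ref 7 -> HIT, frames=[2,1,7,6] (faults so far: 6)
  step 12: ref 2 -> HIT, frames=[2,1,7,6] (faults so far: 6)
  step 13: ref 4 -> FAULT, evict 6, frames=[2,1,7,4] (faults so far: 7)
  step 14: ref 6 -> FAULT, evict 1, frames=[2,6,7,4] (faults so far: 8)
  LRU total faults: 8
--- Optimal ---
  step 0: ref 1 -> FAULT, frames=[1,-,-,-] (faults so far: 1)
  step 1: ref 4 -> FAULT, frames=[1,4,-,-] (faults so far: 2)
  step 2: ref 4 -> HIT, frames=[1,4,-,-] (faults so far: 2)
  step 3: ref 7 -> FAULT, frames=[1,4,7,-] (faults so far: 3)
  step 4: ref 7 -> HIT, frames=[1,4,7,-] (faults so far: 3)
  step 5: ref 4 -> HIT, frames=[1,4,7,-] (faults so far: 3)
  step 6: ref 6 -> FAULT, frames=[1,4,7,6] (faults so far: 4)
  step 7: ref 2 -> FAULT, evict 4, frames=[1,2,7,6] (faults so far: 5)
  step 8: ref 6 -> HIT, frames=[1,2,7,6] (faults so far: 5)
  step 9: ref 7 -> HIT, frames=[1,2,7,6] (faults so far: 5)
  step 10: ref 1 -> HIT, frames=[1,2,7,6] (faults so far: 5)
  step 11: ref 7 -> HIT, frames=[1,2,7,6] (faults so far: 5)
  step 12: ref 2 -> HIT, frames=[1,2,7,6] (faults so far: 5)
  step 13: ref 4 -> FAULT, evict 1, frames=[4,2,7,6] (faults so far: 6)
  step 14: ref 6 -> HIT, frames=[4,2,7,6] (faults so far: 6)
  Optimal total faults: 6

Answer: 7 8 6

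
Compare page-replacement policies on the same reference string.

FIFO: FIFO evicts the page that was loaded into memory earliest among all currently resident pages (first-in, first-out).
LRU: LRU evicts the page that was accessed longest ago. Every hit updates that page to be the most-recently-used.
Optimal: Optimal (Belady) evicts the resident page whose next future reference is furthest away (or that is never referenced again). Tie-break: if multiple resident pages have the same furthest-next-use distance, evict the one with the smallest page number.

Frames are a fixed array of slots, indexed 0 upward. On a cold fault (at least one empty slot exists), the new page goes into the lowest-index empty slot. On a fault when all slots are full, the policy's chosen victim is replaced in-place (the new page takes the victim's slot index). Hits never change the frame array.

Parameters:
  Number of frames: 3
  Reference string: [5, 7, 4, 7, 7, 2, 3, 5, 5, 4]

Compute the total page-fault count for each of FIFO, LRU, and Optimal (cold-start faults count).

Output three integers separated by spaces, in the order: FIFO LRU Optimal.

--- FIFO ---
  step 0: ref 5 -> FAULT, frames=[5,-,-] (faults so far: 1)
  step 1: ref 7 -> FAULT, frames=[5,7,-] (faults so far: 2)
  step 2: ref 4 -> FAULT, frames=[5,7,4] (faults so far: 3)
  step 3: ref 7 -> HIT, frames=[5,7,4] (faults so far: 3)
  step 4: ref 7 -> HIT, frames=[5,7,4] (faults so far: 3)
  step 5: ref 2 -> FAULT, evict 5, frames=[2,7,4] (faults so far: 4)
  step 6: ref 3 -> FAULT, evict 7, frames=[2,3,4] (faults so far: 5)
  step 7: ref 5 -> FAULT, evict 4, frames=[2,3,5] (faults so far: 6)
  step 8: ref 5 -> HIT, frames=[2,3,5] (faults so far: 6)
  step 9: ref 4 -> FAULT, evict 2, frames=[4,3,5] (faults so far: 7)
  FIFO total faults: 7
--- LRU ---
  step 0: ref 5 -> FAULT, frames=[5,-,-] (faults so far: 1)
  step 1: ref 7 -> FAULT, frames=[5,7,-] (faults so far: 2)
  step 2: ref 4 -> FAULT, frames=[5,7,4] (faults so far: 3)
  step 3: ref 7 -> HIT, frames=[5,7,4] (faults so far: 3)
  step 4: ref 7 -> HIT, frames=[5,7,4] (faults so far: 3)
  step 5: ref 2 -> FAULT, evict 5, frames=[2,7,4] (faults so far: 4)
  step 6: ref 3 -> FAULT, evict 4, frames=[2,7,3] (faults so far: 5)
  step 7: ref 5 -> FAULT, evict 7, frames=[2,5,3] (faults so far: 6)
  step 8: ref 5 -> HIT, frames=[2,5,3] (faults so far: 6)
  step 9: ref 4 -> FAULT, evict 2, frames=[4,5,3] (faults so far: 7)
  LRU total faults: 7
--- Optimal ---
  step 0: ref 5 -> FAULT, frames=[5,-,-] (faults so far: 1)
  step 1: ref 7 -> FAULT, frames=[5,7,-] (faults so far: 2)
  step 2: ref 4 -> FAULT, frames=[5,7,4] (faults so far: 3)
  step 3: ref 7 -> HIT, frames=[5,7,4] (faults so far: 3)
  step 4: ref 7 -> HIT, frames=[5,7,4] (faults so far: 3)
  step 5: ref 2 -> FAULT, evict 7, frames=[5,2,4] (faults so far: 4)
  step 6: ref 3 -> FAULT, evict 2, frames=[5,3,4] (faults so far: 5)
  step 7: ref 5 -> HIT, frames=[5,3,4] (faults so far: 5)
  step 8: ref 5 -> HIT, frames=[5,3,4] (faults so far: 5)
  step 9: ref 4 -> HIT, frames=[5,3,4] (faults so far: 5)
  Optimal total faults: 5

Answer: 7 7 5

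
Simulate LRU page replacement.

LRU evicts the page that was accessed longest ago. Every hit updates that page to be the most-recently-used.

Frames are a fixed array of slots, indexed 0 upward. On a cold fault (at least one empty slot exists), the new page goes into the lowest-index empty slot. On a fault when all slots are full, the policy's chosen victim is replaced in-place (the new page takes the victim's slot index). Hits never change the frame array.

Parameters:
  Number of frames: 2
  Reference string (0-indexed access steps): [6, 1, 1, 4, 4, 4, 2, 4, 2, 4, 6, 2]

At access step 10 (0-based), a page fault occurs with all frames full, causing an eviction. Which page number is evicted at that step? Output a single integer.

Answer: 2

Derivation:
Step 0: ref 6 -> FAULT, frames=[6,-]
Step 1: ref 1 -> FAULT, frames=[6,1]
Step 2: ref 1 -> HIT, frames=[6,1]
Step 3: ref 4 -> FAULT, evict 6, frames=[4,1]
Step 4: ref 4 -> HIT, frames=[4,1]
Step 5: ref 4 -> HIT, frames=[4,1]
Step 6: ref 2 -> FAULT, evict 1, frames=[4,2]
Step 7: ref 4 -> HIT, frames=[4,2]
Step 8: ref 2 -> HIT, frames=[4,2]
Step 9: ref 4 -> HIT, frames=[4,2]
Step 10: ref 6 -> FAULT, evict 2, frames=[4,6]
At step 10: evicted page 2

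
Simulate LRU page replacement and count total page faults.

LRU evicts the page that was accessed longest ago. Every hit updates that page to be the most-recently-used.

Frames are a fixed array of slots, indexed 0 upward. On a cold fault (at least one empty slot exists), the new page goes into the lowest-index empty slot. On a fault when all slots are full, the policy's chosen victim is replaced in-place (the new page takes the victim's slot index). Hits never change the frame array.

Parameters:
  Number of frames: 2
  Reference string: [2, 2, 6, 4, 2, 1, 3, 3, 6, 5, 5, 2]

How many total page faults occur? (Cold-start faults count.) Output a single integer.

Step 0: ref 2 → FAULT, frames=[2,-]
Step 1: ref 2 → HIT, frames=[2,-]
Step 2: ref 6 → FAULT, frames=[2,6]
Step 3: ref 4 → FAULT (evict 2), frames=[4,6]
Step 4: ref 2 → FAULT (evict 6), frames=[4,2]
Step 5: ref 1 → FAULT (evict 4), frames=[1,2]
Step 6: ref 3 → FAULT (evict 2), frames=[1,3]
Step 7: ref 3 → HIT, frames=[1,3]
Step 8: ref 6 → FAULT (evict 1), frames=[6,3]
Step 9: ref 5 → FAULT (evict 3), frames=[6,5]
Step 10: ref 5 → HIT, frames=[6,5]
Step 11: ref 2 → FAULT (evict 6), frames=[2,5]
Total faults: 9

Answer: 9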